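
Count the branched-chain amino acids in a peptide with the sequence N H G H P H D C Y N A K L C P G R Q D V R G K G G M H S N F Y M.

Valine (V), leucine (L), and isoleucine (I) are the branched-chain amino acids.
Matching residues: L13, V20.

2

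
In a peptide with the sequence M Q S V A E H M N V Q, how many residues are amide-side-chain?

3

Asparagine (N) and glutamine (Q) have uncharged amide side chains.
Matching residues: Q2, N9, Q11.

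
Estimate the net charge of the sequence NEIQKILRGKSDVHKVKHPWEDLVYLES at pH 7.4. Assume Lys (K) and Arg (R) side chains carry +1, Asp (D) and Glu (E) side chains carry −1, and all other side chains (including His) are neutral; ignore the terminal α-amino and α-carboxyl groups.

0

Positive (K, R): K5, R8, K10, K15, K17 → +5.
Negative (D, E): E2, D12, E21, D22, E27 → −5.
Net charge = (+5) + (−5) = 0.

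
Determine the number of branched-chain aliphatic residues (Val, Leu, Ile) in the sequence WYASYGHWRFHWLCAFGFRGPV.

Matching residues: L13, V22.

2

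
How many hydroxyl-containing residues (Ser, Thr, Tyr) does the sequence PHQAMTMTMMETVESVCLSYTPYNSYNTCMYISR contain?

Matching residues: T6, T8, T12, S15, S19, Y20, T21, Y23, S25, Y26, T28, Y31, S33.

13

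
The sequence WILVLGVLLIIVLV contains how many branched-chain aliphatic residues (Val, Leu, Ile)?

12

Matching residues: I2, L3, V4, L5, V7, L8, L9, I10, I11, V12, L13, V14.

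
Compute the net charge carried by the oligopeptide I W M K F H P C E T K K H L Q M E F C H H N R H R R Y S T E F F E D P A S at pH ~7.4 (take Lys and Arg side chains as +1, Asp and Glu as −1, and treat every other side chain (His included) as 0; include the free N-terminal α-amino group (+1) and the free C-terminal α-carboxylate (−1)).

Positive (K, R): K4, K11, K12, R23, R25, R26 → +6.
Negative (D, E): E9, E17, E30, E33, D34 → −5.
The N-terminus (+1) and C-terminus (−1) cancel.
Net charge = (+6) + (−5) = +1.

+1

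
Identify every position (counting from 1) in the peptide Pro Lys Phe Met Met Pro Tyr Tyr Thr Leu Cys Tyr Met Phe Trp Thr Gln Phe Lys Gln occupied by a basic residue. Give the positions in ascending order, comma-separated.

2, 19

Matching residues: Lys2, Lys19.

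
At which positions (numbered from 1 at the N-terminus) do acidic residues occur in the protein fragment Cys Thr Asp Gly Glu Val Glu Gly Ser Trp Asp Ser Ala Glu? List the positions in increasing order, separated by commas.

3, 5, 7, 11, 14

Aspartate (D) and glutamate (E) have carboxylic-acid side chains and are the acidic amino acids.
Matching residues: Asp3, Glu5, Glu7, Asp11, Glu14.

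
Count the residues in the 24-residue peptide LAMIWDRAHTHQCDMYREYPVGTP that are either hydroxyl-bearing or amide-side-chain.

Hydroxyl-bearing: S, T, Y. Amide-side-chain: N, Q.
Hydroxyl-bearing residues here: T10, Y16, Y19, T23 (4).
Amide-side-chain residues here: Q12 (1).
The two groups share no amino acid, so total = 4 + 1 = 5.

5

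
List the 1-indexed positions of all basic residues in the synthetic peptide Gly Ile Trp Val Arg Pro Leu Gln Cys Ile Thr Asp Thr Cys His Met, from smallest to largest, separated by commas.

Lysine (K), arginine (R), and histidine (H) have basic, nitrogen-containing side chains.
Matching residues: Arg5, His15.

5, 15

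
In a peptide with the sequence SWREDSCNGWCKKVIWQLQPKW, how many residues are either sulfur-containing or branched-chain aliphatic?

5

Sulfur-containing: C, M. Branched-chain aliphatic: I, L, V.
Sulfur-containing residues here: C7, C11 (2).
Branched-chain aliphatic residues here: V14, I15, L18 (3).
The two groups share no amino acid, so total = 2 + 3 = 5.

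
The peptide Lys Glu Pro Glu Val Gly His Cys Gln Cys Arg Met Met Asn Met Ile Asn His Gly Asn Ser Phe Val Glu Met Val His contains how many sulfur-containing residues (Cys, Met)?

Matching residues: Cys8, Cys10, Met12, Met13, Met15, Met25.

6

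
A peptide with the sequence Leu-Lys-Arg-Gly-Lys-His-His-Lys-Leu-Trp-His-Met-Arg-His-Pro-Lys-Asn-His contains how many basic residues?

11

The basic amino acids are Lys (K), Arg (R), and His (H).
Matching residues: Lys2, Arg3, Lys5, His6, His7, Lys8, His11, Arg13, His14, Lys16, His18.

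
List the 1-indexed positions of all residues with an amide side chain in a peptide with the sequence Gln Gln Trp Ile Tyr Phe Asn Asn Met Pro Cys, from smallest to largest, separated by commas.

1, 2, 7, 8

Asparagine (N) and glutamine (Q) have uncharged amide side chains.
Matching residues: Gln1, Gln2, Asn7, Asn8.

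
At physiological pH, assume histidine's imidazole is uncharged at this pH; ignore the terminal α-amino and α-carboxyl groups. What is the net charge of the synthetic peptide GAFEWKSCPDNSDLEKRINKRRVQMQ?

At pH ~7.4 the Lys and Arg side chains are protonated (+1), the Asp and Glu side chains are deprotonated (−1), and with His taken as neutral all other side chains carry no charge.
Positive (K, R): K6, K16, R17, K20, R21, R22 → +6.
Negative (D, E): E4, D10, D13, E15 → −4.
Net charge = (+6) + (−4) = +2.

+2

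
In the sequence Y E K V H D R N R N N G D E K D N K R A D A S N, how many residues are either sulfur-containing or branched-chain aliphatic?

Sulfur-containing: C, M. Branched-chain aliphatic: I, L, V.
Sulfur-containing residues here: none (0).
Branched-chain aliphatic residues here: V4 (1).
The two groups share no amino acid, so total = 0 + 1 = 1.

1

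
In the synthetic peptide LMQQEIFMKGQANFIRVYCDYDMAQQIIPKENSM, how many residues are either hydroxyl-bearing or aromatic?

5

Hydroxyl-bearing: S, T, Y. Aromatic: F, W, Y.
Hydroxyl-bearing residues here: Y18, Y21, S33 (3).
Aromatic residues here: F7, F14, Y18, Y21 (4).
Y is in both groups, so the 2 Y residues must not be double-counted.
Total = 3 + 4 − 2 = 5.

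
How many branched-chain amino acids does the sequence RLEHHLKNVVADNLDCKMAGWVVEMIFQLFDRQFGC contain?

9

The BCAAs are Val, Leu, and Ile — aliphatic side chains with a branch point.
Matching residues: L2, L6, V9, V10, L14, V22, V23, I26, L29.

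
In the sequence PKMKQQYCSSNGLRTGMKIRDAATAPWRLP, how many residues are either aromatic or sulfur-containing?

5

Aromatic: F, W, Y. Sulfur-containing: C, M.
Aromatic residues here: Y7, W27 (2).
Sulfur-containing residues here: M3, C8, M17 (3).
The two groups share no amino acid, so total = 2 + 3 = 5.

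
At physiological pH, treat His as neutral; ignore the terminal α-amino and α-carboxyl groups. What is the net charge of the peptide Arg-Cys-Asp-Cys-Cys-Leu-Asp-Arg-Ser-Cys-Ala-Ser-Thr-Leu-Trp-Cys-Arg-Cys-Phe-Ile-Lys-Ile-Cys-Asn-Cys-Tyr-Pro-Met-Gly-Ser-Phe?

+2

Near pH 7.4, K and R contribute +1 each, D and E contribute −1 each, and every other side chain (His included, as stated) is uncharged.
Positive (K, R): Arg1, Arg8, Arg17, Lys21 → +4.
Negative (D, E): Asp3, Asp7 → −2.
Net charge = (+4) + (−2) = +2.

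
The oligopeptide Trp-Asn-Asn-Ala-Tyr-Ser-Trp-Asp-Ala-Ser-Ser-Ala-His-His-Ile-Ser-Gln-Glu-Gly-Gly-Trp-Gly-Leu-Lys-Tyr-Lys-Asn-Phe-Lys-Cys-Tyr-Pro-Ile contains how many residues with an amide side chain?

Asparagine (N) and glutamine (Q) have uncharged amide side chains.
Matching residues: Asn2, Asn3, Gln17, Asn27.

4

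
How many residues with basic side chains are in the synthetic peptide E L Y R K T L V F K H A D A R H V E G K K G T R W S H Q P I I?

Lysine (K), arginine (R), and histidine (H) have basic, nitrogen-containing side chains.
Matching residues: R4, K5, K10, H11, R15, H16, K20, K21, R24, H27.

10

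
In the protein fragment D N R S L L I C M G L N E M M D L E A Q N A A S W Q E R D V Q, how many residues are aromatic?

1

F, W, and Y each carry an aromatic ring on the side chain.
Matching residues: W25.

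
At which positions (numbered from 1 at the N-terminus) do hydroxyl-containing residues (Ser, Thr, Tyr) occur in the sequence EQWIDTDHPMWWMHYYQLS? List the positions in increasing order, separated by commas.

Matching residues: T6, Y15, Y16, S19.

6, 15, 16, 19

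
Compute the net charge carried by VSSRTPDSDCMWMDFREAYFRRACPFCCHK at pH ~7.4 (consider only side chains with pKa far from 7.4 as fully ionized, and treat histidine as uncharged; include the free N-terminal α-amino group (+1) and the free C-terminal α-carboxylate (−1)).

At pH ~7.4 the Lys and Arg side chains are protonated (+1), the Asp and Glu side chains are deprotonated (−1), and with His taken as neutral all other side chains carry no charge.
Positive (K, R): R4, R16, R21, R22, K30 → +5.
Negative (D, E): D7, D9, D14, E17 → −4.
The N-terminus (+1) and C-terminus (−1) cancel.
Net charge = (+5) + (−4) = +1.

+1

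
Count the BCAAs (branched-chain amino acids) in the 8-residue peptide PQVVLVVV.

Valine (V), leucine (L), and isoleucine (I) are the branched-chain amino acids.
Matching residues: V3, V4, L5, V6, V7, V8.

6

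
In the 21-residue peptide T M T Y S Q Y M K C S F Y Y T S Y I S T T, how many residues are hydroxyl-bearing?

S, T, and Y are the three residues with a side-chain hydroxyl.
Matching residues: T1, T3, Y4, S5, Y7, S11, Y13, Y14, T15, S16, Y17, S19, T20, T21.

14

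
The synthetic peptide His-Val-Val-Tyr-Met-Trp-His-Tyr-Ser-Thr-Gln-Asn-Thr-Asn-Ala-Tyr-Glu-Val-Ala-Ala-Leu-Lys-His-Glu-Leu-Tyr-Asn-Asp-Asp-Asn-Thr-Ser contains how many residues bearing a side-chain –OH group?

9

S, T, and Y are the three residues with a side-chain hydroxyl.
Matching residues: Tyr4, Tyr8, Ser9, Thr10, Thr13, Tyr16, Tyr26, Thr31, Ser32.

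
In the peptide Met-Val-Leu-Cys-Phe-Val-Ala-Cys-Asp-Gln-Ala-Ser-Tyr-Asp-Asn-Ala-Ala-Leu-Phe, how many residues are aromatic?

F, W, and Y each carry an aromatic ring on the side chain.
Matching residues: Phe5, Tyr13, Phe19.

3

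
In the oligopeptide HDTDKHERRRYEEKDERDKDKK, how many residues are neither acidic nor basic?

2

Acidic: D, E. Basic: K, R, H. All other residues are neither.
Matching residues: T3, Y11.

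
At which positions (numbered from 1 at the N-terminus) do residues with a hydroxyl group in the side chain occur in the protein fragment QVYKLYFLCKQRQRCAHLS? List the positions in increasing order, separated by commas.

3, 6, 19

S, T, and Y are the three residues with a side-chain hydroxyl.
Matching residues: Y3, Y6, S19.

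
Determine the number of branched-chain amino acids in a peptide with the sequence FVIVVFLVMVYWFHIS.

8

The BCAAs are Val, Leu, and Ile — aliphatic side chains with a branch point.
Matching residues: V2, I3, V4, V5, L7, V8, V10, I15.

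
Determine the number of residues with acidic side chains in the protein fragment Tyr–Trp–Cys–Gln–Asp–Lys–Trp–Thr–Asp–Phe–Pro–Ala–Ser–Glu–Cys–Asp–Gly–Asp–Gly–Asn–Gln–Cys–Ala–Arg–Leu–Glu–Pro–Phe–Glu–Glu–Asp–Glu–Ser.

Only D (aspartate) and E (glutamate) carry a side-chain carboxylic acid.
Matching residues: Asp5, Asp9, Glu14, Asp16, Asp18, Glu26, Glu29, Glu30, Asp31, Glu32.

10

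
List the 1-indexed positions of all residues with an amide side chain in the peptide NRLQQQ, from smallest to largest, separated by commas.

1, 4, 5, 6

Asparagine (N) and glutamine (Q) have uncharged amide side chains.
Matching residues: N1, Q4, Q5, Q6.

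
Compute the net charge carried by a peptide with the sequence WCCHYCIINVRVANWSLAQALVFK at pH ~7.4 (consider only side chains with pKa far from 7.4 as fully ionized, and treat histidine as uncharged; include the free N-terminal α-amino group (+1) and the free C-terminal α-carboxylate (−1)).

The side chains ionized at physiological pH are Lys/Arg (+1) and Asp/Glu (−1); with His treated as neutral, nothing else contributes.
Positive (K, R): R11, K24 → +2.
Negative (D, E): none → −0.
The N-terminus (+1) and C-terminus (−1) cancel.
Net charge = (+2) + (−0) = +2.

+2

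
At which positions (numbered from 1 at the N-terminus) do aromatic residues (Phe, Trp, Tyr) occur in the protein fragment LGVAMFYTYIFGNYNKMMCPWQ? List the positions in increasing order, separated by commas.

6, 7, 9, 11, 14, 21

Matching residues: F6, Y7, Y9, F11, Y14, W21.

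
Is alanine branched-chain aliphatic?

V, L, and I make up the branched-chain aliphatic group.
Alanine is not in this group.

No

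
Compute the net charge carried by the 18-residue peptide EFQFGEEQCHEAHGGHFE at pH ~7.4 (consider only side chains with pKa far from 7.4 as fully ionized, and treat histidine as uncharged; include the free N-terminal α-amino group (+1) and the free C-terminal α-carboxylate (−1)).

Near pH 7.4, K and R contribute +1 each, D and E contribute −1 each, and every other side chain (His included, as stated) is uncharged.
Positive (K, R): none → +0.
Negative (D, E): E1, E6, E7, E11, E18 → −5.
The N-terminus (+1) and C-terminus (−1) cancel.
Net charge = (+0) + (−5) = −5.

-5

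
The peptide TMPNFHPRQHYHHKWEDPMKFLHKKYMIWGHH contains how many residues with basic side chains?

K, R, and H are the three residues with basic side chains (ε-amine, guanidinium, and imidazole respectively).
Matching residues: H6, R8, H10, H12, H13, K14, K20, H23, K24, K25, H31, H32.

12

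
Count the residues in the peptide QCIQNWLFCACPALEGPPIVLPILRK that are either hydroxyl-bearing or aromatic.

Hydroxyl-bearing: S, T, Y. Aromatic: F, W, Y.
Hydroxyl-bearing residues here: none (0).
Aromatic residues here: W6, F8 (2).
(Y belongs to both groups, but none appear in this sequence.) Total = 0 + 2 = 2.

2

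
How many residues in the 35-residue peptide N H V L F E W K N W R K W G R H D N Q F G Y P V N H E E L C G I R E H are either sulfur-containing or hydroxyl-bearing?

Sulfur-containing: C, M. Hydroxyl-bearing: S, T, Y.
Sulfur-containing residues here: C30 (1).
Hydroxyl-bearing residues here: Y22 (1).
The two groups share no amino acid, so total = 1 + 1 = 2.

2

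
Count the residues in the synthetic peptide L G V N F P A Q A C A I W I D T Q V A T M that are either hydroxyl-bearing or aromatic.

Hydroxyl-bearing: S, T, Y. Aromatic: F, W, Y.
Hydroxyl-bearing residues here: T16, T20 (2).
Aromatic residues here: F5, W13 (2).
(Y belongs to both groups, but none appear in this sequence.) Total = 2 + 2 = 4.

4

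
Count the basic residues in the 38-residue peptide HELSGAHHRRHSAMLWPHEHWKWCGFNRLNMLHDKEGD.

12

Lysine (K), arginine (R), and histidine (H) have basic, nitrogen-containing side chains.
Matching residues: H1, H7, H8, R9, R10, H11, H18, H20, K22, R28, H33, K35.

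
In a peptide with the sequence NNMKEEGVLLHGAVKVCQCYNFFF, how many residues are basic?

K, R, and H are the three residues with basic side chains (ε-amine, guanidinium, and imidazole respectively).
Matching residues: K4, H11, K15.

3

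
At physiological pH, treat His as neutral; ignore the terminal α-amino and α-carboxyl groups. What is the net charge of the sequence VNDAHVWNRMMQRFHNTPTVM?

The side chains ionized at physiological pH are Lys/Arg (+1) and Asp/Glu (−1); with His treated as neutral, nothing else contributes.
Positive (K, R): R9, R13 → +2.
Negative (D, E): D3 → −1.
Net charge = (+2) + (−1) = +1.

+1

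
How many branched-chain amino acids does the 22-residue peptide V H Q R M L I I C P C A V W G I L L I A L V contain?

The BCAAs are Val, Leu, and Ile — aliphatic side chains with a branch point.
Matching residues: V1, L6, I7, I8, V13, I16, L17, L18, I19, L21, V22.

11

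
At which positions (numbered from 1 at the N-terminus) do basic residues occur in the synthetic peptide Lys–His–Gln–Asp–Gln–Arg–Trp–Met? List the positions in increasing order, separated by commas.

1, 2, 6

The basic amino acids are Lys (K), Arg (R), and His (H).
Matching residues: Lys1, His2, Arg6.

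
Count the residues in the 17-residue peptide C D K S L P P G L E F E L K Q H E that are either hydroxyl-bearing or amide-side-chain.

Hydroxyl-bearing: S, T, Y. Amide-side-chain: N, Q.
Hydroxyl-bearing residues here: S4 (1).
Amide-side-chain residues here: Q15 (1).
The two groups share no amino acid, so total = 1 + 1 = 2.

2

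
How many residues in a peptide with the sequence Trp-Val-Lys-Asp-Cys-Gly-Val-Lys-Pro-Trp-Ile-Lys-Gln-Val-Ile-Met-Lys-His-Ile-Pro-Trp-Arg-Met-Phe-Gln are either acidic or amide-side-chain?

Acidic: D, E. Amide-side-chain: N, Q.
Acidic residues here: Asp4 (1).
Amide-side-chain residues here: Gln13, Gln25 (2).
The two groups share no amino acid, so total = 1 + 2 = 3.

3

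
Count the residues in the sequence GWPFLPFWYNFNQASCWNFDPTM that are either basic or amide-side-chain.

Basic: H, K, R. Amide-side-chain: N, Q.
Basic residues here: none (0).
Amide-side-chain residues here: N10, N12, Q13, N18 (4).
The two groups share no amino acid, so total = 0 + 4 = 4.

4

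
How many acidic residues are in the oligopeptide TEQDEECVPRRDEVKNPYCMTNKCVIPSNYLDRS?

7

Aspartate (D) and glutamate (E) have carboxylic-acid side chains and are the acidic amino acids.
Matching residues: E2, D4, E5, E6, D12, E13, D32.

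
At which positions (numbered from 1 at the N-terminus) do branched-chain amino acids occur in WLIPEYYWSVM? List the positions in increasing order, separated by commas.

Valine (V), leucine (L), and isoleucine (I) are the branched-chain amino acids.
Matching residues: L2, I3, V10.

2, 3, 10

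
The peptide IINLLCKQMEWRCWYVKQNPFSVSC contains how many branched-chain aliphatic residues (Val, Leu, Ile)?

Matching residues: I1, I2, L4, L5, V16, V23.

6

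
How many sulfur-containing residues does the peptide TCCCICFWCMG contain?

Cysteine (C, thiol) and methionine (M, thioether) are the two sulfur-containing amino acids.
Matching residues: C2, C3, C4, C6, C9, M10.

6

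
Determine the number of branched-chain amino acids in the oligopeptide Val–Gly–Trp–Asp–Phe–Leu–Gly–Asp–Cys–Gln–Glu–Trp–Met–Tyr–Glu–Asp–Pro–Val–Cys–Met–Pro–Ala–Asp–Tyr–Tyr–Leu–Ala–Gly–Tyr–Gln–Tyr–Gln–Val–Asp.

V, L, and I make up the branched-chain aliphatic group.
Matching residues: Val1, Leu6, Val18, Leu26, Val33.

5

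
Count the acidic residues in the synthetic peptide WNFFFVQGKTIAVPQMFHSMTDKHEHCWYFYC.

The acidic residues are Asp (D) and Glu (E), whose side chains end in a carboxylate group.
Matching residues: D22, E25.

2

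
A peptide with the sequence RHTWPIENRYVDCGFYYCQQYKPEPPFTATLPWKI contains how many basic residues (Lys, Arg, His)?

5

Matching residues: R1, H2, R9, K22, K34.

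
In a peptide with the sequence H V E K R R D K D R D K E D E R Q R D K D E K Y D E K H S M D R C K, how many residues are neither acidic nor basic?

6

Acidic: D, E. Basic: K, R, H. All other residues are neither.
Matching residues: V2, Q17, Y24, S29, M30, C33.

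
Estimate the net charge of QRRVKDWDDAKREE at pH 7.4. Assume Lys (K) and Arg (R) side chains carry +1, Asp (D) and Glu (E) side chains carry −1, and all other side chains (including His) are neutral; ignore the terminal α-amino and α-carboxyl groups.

Positive (K, R): R2, R3, K5, K11, R12 → +5.
Negative (D, E): D6, D8, D9, E13, E14 → −5.
Net charge = (+5) + (−5) = 0.

0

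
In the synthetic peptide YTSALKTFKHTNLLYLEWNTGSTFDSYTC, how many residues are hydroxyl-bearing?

Serine (S), threonine (T), and tyrosine (Y) each carry a hydroxyl group on the side chain.
Matching residues: Y1, T2, S3, T7, T11, Y15, T20, S22, T23, S26, Y27, T28.

12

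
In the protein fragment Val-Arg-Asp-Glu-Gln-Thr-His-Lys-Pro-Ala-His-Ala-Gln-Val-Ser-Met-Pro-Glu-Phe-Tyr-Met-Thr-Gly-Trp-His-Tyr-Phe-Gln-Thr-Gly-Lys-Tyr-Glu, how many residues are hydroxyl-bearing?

7

Serine (S), threonine (T), and tyrosine (Y) each carry a hydroxyl group on the side chain.
Matching residues: Thr6, Ser15, Tyr20, Thr22, Tyr26, Thr29, Tyr32.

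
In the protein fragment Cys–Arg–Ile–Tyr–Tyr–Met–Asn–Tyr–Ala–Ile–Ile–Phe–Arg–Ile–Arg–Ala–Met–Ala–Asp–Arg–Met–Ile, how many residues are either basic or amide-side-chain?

5

Basic: H, K, R. Amide-side-chain: N, Q.
Basic residues here: Arg2, Arg13, Arg15, Arg20 (4).
Amide-side-chain residues here: Asn7 (1).
The two groups share no amino acid, so total = 4 + 1 = 5.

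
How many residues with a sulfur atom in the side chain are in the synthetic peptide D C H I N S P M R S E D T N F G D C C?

The sulfur-bearing residues are cysteine (–SH) and methionine (–S–CH₃).
Matching residues: C2, M8, C18, C19.

4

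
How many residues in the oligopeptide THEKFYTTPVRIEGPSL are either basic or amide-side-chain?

3

Basic: H, K, R. Amide-side-chain: N, Q.
Basic residues here: H2, K4, R11 (3).
Amide-side-chain residues here: none (0).
The two groups share no amino acid, so total = 3 + 0 = 3.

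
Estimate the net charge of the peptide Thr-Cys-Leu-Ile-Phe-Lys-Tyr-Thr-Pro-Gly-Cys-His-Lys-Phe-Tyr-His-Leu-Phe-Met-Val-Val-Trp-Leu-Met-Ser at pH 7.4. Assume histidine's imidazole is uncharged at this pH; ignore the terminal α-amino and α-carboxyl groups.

+2

The side chains ionized at physiological pH are Lys/Arg (+1) and Asp/Glu (−1); with His treated as neutral, nothing else contributes.
Positive (K, R): Lys6, Lys13 → +2.
Negative (D, E): none → −0.
Net charge = (+2) + (−0) = +2.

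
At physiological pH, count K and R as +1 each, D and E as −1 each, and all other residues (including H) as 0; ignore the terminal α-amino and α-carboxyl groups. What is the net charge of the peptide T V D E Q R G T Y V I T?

-1

Positive (K, R): R6 → +1.
Negative (D, E): D3, E4 → −2.
Net charge = (+1) + (−2) = −1.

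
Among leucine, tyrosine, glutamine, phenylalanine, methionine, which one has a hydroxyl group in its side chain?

The –OH-bearing residues are Ser, Thr (aliphatic alcohols), and Tyr (phenol).
Of the listed options, only tyrosine belongs to this group.

tyrosine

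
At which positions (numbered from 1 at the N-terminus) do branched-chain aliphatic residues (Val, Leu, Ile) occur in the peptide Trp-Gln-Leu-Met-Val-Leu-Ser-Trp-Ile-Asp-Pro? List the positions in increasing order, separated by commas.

Matching residues: Leu3, Val5, Leu6, Ile9.

3, 5, 6, 9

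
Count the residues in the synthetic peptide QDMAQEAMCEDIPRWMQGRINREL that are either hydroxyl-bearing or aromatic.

1

Hydroxyl-bearing: S, T, Y. Aromatic: F, W, Y.
Hydroxyl-bearing residues here: none (0).
Aromatic residues here: W15 (1).
(Y belongs to both groups, but none appear in this sequence.) Total = 0 + 1 = 1.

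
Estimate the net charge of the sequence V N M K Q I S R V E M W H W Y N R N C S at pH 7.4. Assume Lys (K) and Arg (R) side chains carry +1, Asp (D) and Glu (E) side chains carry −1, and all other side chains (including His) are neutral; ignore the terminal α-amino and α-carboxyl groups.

Positive (K, R): K4, R8, R17 → +3.
Negative (D, E): E10 → −1.
Net charge = (+3) + (−1) = +2.

+2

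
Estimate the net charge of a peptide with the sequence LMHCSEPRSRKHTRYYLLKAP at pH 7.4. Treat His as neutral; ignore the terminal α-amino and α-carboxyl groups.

+4

At pH ~7.4 the Lys and Arg side chains are protonated (+1), the Asp and Glu side chains are deprotonated (−1), and with His taken as neutral all other side chains carry no charge.
Positive (K, R): R8, R10, K11, R14, K19 → +5.
Negative (D, E): E6 → −1.
Net charge = (+5) + (−1) = +4.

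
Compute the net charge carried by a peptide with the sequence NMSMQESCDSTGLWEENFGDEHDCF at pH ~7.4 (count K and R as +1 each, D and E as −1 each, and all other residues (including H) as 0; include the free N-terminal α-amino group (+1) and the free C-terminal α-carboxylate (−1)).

Positive (K, R): none → +0.
Negative (D, E): E6, D9, E15, E16, D20, E21, D23 → −7.
The N-terminus (+1) and C-terminus (−1) cancel.
Net charge = (+0) + (−7) = −7.

-7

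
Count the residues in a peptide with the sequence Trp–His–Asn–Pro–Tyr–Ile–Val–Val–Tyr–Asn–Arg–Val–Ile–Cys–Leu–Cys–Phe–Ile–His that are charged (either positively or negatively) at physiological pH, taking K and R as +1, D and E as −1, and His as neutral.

1

Charged side chains at pH ~7.4: K, R (positive); D, E (negative).
Matching residues: Arg11.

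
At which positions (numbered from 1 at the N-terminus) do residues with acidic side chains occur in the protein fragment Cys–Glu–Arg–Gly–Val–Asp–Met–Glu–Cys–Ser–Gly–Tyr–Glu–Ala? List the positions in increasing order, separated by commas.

2, 6, 8, 13

Only D (aspartate) and E (glutamate) carry a side-chain carboxylic acid.
Matching residues: Glu2, Asp6, Glu8, Glu13.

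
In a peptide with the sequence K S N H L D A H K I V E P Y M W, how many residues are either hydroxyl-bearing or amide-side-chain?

Hydroxyl-bearing: S, T, Y. Amide-side-chain: N, Q.
Hydroxyl-bearing residues here: S2, Y14 (2).
Amide-side-chain residues here: N3 (1).
The two groups share no amino acid, so total = 2 + 1 = 3.

3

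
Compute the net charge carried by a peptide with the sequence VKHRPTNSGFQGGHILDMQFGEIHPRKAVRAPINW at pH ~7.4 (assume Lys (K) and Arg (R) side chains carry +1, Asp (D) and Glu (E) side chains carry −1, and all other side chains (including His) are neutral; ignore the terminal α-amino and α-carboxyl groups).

Positive (K, R): K2, R4, R26, K27, R30 → +5.
Negative (D, E): D17, E22 → −2.
Net charge = (+5) + (−2) = +3.

+3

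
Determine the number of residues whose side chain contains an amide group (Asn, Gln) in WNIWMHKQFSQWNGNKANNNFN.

9

Matching residues: N2, Q8, Q11, N13, N15, N18, N19, N20, N22.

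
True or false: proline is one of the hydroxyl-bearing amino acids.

Serine (S), threonine (T), and tyrosine (Y) each carry a hydroxyl group on the side chain.
Proline is not in this group.

False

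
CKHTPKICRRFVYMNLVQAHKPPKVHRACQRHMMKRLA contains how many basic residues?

K, R, and H are the three residues with basic side chains (ε-amine, guanidinium, and imidazole respectively).
Matching residues: K2, H3, K6, R9, R10, H20, K21, K24, H26, R27, R31, H32, K35, R36.

14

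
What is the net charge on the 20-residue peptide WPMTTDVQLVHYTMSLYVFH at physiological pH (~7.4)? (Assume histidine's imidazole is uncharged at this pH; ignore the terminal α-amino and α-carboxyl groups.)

-1

The side chains ionized at physiological pH are Lys/Arg (+1) and Asp/Glu (−1); with His treated as neutral, nothing else contributes.
Positive (K, R): none → +0.
Negative (D, E): D6 → −1.
Net charge = (+0) + (−1) = −1.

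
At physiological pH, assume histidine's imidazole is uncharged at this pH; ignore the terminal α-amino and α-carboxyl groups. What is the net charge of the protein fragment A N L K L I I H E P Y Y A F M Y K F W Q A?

+1

The side chains ionized at physiological pH are Lys/Arg (+1) and Asp/Glu (−1); with His treated as neutral, nothing else contributes.
Positive (K, R): K4, K17 → +2.
Negative (D, E): E9 → −1.
Net charge = (+2) + (−1) = +1.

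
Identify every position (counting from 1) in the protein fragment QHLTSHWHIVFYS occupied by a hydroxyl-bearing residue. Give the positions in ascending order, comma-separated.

Matching residues: T4, S5, Y12, S13.

4, 5, 12, 13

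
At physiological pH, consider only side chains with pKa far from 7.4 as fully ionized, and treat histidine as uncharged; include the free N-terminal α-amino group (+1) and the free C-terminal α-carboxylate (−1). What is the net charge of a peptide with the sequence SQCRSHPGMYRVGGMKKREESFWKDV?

The side chains ionized at physiological pH are Lys/Arg (+1) and Asp/Glu (−1); with His treated as neutral, nothing else contributes.
Positive (K, R): R4, R11, K16, K17, R18, K24 → +6.
Negative (D, E): E19, E20, D25 → −3.
The N-terminus (+1) and C-terminus (−1) cancel.
Net charge = (+6) + (−3) = +3.

+3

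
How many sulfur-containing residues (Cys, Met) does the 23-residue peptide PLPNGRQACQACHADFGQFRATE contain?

Matching residues: C9, C12.

2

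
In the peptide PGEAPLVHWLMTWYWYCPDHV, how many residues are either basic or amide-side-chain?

Basic: H, K, R. Amide-side-chain: N, Q.
Basic residues here: H8, H20 (2).
Amide-side-chain residues here: none (0).
The two groups share no amino acid, so total = 2 + 0 = 2.

2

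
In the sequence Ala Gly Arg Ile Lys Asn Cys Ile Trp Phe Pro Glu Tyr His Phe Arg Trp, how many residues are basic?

4

The basic amino acids are Lys (K), Arg (R), and His (H).
Matching residues: Arg3, Lys5, His14, Arg16.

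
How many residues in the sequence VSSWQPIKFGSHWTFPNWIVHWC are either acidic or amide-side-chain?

2

Acidic: D, E. Amide-side-chain: N, Q.
Acidic residues here: none (0).
Amide-side-chain residues here: Q5, N17 (2).
The two groups share no amino acid, so total = 0 + 2 = 2.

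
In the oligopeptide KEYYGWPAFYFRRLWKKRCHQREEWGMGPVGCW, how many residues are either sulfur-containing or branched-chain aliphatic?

5

Sulfur-containing: C, M. Branched-chain aliphatic: I, L, V.
Sulfur-containing residues here: C19, M27, C32 (3).
Branched-chain aliphatic residues here: L14, V30 (2).
The two groups share no amino acid, so total = 3 + 2 = 5.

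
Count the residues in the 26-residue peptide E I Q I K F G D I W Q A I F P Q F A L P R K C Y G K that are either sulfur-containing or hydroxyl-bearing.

2

Sulfur-containing: C, M. Hydroxyl-bearing: S, T, Y.
Sulfur-containing residues here: C23 (1).
Hydroxyl-bearing residues here: Y24 (1).
The two groups share no amino acid, so total = 1 + 1 = 2.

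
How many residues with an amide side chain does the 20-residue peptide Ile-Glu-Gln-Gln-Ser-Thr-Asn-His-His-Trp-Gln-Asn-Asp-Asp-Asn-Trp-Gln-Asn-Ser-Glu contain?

8

Asparagine (N) and glutamine (Q) have uncharged amide side chains.
Matching residues: Gln3, Gln4, Asn7, Gln11, Asn12, Asn15, Gln17, Asn18.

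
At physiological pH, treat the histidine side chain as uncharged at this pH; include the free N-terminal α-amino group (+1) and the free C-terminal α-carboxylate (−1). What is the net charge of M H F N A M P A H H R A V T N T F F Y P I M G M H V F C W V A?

Near pH 7.4, K and R contribute +1 each, D and E contribute −1 each, and every other side chain (His included, as stated) is uncharged.
Positive (K, R): R11 → +1.
Negative (D, E): none → −0.
The N-terminus (+1) and C-terminus (−1) cancel.
Net charge = (+1) + (−0) = +1.

+1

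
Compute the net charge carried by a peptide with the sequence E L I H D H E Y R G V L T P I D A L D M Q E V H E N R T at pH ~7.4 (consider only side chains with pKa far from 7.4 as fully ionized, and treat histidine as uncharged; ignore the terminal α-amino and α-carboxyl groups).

-5

The side chains ionized at physiological pH are Lys/Arg (+1) and Asp/Glu (−1); with His treated as neutral, nothing else contributes.
Positive (K, R): R9, R27 → +2.
Negative (D, E): E1, D5, E7, D16, D19, E22, E25 → −7.
Net charge = (+2) + (−7) = −5.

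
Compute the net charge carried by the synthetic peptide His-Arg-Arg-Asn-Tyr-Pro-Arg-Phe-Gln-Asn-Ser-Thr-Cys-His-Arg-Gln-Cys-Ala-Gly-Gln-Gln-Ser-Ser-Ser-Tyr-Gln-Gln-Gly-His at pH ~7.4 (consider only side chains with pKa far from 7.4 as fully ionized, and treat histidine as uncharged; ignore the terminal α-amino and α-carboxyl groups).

+4

Near pH 7.4, K and R contribute +1 each, D and E contribute −1 each, and every other side chain (His included, as stated) is uncharged.
Positive (K, R): Arg2, Arg3, Arg7, Arg15 → +4.
Negative (D, E): none → −0.
Net charge = (+4) + (−0) = +4.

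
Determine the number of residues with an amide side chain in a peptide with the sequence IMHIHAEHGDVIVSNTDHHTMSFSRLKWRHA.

1

Asparagine (N) and glutamine (Q) have uncharged amide side chains.
Matching residues: N15.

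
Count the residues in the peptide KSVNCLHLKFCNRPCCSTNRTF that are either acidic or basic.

Acidic: D, E. Basic: H, K, R.
Acidic residues here: none (0).
Basic residues here: K1, H7, K9, R13, R20 (5).
The two groups share no amino acid, so total = 0 + 5 = 5.

5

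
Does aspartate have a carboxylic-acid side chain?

Only D (aspartate) and E (glutamate) carry a side-chain carboxylic acid.
Aspartate is in this group.

Yes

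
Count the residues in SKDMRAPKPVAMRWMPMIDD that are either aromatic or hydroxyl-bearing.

Aromatic: F, W, Y. Hydroxyl-bearing: S, T, Y.
Aromatic residues here: W14 (1).
Hydroxyl-bearing residues here: S1 (1).
(Y belongs to both groups, but none appear in this sequence.) Total = 1 + 1 = 2.

2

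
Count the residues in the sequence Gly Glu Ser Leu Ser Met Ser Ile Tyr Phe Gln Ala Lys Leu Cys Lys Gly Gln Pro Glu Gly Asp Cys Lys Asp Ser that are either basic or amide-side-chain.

5

Basic: H, K, R. Amide-side-chain: N, Q.
Basic residues here: Lys13, Lys16, Lys24 (3).
Amide-side-chain residues here: Gln11, Gln18 (2).
The two groups share no amino acid, so total = 3 + 2 = 5.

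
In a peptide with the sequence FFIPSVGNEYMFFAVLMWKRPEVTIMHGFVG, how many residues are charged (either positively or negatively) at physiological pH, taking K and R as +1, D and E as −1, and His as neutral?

Charged side chains at pH ~7.4: K, R (positive); D, E (negative).
Matching residues: E9, K19, R20, E22.

4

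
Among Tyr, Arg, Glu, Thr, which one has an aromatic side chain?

Tyr

F, W, and Y each carry an aromatic ring on the side chain.
Of the listed options, only Tyr belongs to this group.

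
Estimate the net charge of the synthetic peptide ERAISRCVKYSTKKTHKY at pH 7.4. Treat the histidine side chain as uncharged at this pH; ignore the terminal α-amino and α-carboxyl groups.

At pH ~7.4 the Lys and Arg side chains are protonated (+1), the Asp and Glu side chains are deprotonated (−1), and with His taken as neutral all other side chains carry no charge.
Positive (K, R): R2, R6, K9, K13, K14, K17 → +6.
Negative (D, E): E1 → −1.
Net charge = (+6) + (−1) = +5.

+5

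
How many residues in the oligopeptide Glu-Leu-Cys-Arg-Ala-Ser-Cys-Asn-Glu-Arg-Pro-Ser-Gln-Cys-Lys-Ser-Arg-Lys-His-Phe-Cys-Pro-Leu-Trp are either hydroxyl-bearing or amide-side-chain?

Hydroxyl-bearing: S, T, Y. Amide-side-chain: N, Q.
Hydroxyl-bearing residues here: Ser6, Ser12, Ser16 (3).
Amide-side-chain residues here: Asn8, Gln13 (2).
The two groups share no amino acid, so total = 3 + 2 = 5.

5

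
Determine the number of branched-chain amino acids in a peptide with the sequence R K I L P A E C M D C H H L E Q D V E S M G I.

5

V, L, and I make up the branched-chain aliphatic group.
Matching residues: I3, L4, L14, V18, I23.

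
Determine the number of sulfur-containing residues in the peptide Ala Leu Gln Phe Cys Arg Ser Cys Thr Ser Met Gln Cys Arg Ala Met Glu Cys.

The sulfur-bearing residues are cysteine (–SH) and methionine (–S–CH₃).
Matching residues: Cys5, Cys8, Met11, Cys13, Met16, Cys18.

6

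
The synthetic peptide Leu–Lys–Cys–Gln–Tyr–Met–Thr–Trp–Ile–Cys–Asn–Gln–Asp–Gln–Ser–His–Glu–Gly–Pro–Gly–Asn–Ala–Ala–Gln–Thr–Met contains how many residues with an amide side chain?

6

The amide-side-chain residues are Asn (N) and Gln (Q).
Matching residues: Gln4, Asn11, Gln12, Gln14, Asn21, Gln24.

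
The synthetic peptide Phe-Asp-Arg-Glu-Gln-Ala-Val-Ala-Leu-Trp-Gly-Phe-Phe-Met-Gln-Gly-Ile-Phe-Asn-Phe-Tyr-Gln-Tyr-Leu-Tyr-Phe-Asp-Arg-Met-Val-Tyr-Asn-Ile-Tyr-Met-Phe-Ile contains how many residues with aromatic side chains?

The aromatic amino acids are Phe (F, benzyl), Trp (W, indole), and Tyr (Y, phenol).
Matching residues: Phe1, Trp10, Phe12, Phe13, Phe18, Phe20, Tyr21, Tyr23, Tyr25, Phe26, Tyr31, Tyr34, Phe36.

13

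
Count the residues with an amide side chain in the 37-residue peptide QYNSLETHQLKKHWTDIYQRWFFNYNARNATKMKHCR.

7

The amide-side-chain residues are Asn (N) and Gln (Q).
Matching residues: Q1, N3, Q9, Q19, N24, N26, N29.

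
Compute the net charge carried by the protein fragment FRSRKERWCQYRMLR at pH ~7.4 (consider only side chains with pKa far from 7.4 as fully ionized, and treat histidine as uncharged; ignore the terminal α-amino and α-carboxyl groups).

+5

The side chains ionized at physiological pH are Lys/Arg (+1) and Asp/Glu (−1); with His treated as neutral, nothing else contributes.
Positive (K, R): R2, R4, K5, R7, R12, R15 → +6.
Negative (D, E): E6 → −1.
Net charge = (+6) + (−1) = +5.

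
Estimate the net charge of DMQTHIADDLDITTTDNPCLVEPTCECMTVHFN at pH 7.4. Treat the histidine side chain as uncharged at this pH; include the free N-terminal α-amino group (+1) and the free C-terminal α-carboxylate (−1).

-7

At pH ~7.4 the Lys and Arg side chains are protonated (+1), the Asp and Glu side chains are deprotonated (−1), and with His taken as neutral all other side chains carry no charge.
Positive (K, R): none → +0.
Negative (D, E): D1, D8, D9, D11, D16, E22, E26 → −7.
The N-terminus (+1) and C-terminus (−1) cancel.
Net charge = (+0) + (−7) = −7.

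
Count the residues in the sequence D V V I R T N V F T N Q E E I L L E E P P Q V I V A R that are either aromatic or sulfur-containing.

Aromatic: F, W, Y. Sulfur-containing: C, M.
Aromatic residues here: F9 (1).
Sulfur-containing residues here: none (0).
The two groups share no amino acid, so total = 1 + 0 = 1.

1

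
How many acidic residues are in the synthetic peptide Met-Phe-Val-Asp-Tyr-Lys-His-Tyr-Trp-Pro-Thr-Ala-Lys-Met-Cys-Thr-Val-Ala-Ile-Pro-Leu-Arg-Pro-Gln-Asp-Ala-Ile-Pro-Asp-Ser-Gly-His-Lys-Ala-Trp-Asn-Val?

Only D (aspartate) and E (glutamate) carry a side-chain carboxylic acid.
Matching residues: Asp4, Asp25, Asp29.

3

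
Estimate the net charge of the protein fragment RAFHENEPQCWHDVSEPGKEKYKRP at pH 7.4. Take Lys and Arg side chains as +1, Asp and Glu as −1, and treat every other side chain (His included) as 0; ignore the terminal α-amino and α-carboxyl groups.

Positive (K, R): R1, K19, K21, K23, R24 → +5.
Negative (D, E): E5, E7, D13, E16, E20 → −5.
Net charge = (+5) + (−5) = 0.

0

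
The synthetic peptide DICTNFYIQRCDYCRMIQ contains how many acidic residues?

2

The acidic residues are Asp (D) and Glu (E), whose side chains end in a carboxylate group.
Matching residues: D1, D12.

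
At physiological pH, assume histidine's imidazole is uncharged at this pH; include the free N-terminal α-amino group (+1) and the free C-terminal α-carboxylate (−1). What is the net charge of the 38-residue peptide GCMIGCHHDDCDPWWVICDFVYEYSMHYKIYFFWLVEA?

-5

Near pH 7.4, K and R contribute +1 each, D and E contribute −1 each, and every other side chain (His included, as stated) is uncharged.
Positive (K, R): K29 → +1.
Negative (D, E): D9, D10, D12, D19, E23, E37 → −6.
The N-terminus (+1) and C-terminus (−1) cancel.
Net charge = (+1) + (−6) = −5.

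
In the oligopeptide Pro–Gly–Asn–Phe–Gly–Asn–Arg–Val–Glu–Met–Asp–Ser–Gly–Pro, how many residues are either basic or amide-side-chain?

3

Basic: H, K, R. Amide-side-chain: N, Q.
Basic residues here: Arg7 (1).
Amide-side-chain residues here: Asn3, Asn6 (2).
The two groups share no amino acid, so total = 1 + 2 = 3.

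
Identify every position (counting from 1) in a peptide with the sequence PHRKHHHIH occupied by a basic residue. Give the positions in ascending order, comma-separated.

2, 3, 4, 5, 6, 7, 9

K, R, and H are the three residues with basic side chains (ε-amine, guanidinium, and imidazole respectively).
Matching residues: H2, R3, K4, H5, H6, H7, H9.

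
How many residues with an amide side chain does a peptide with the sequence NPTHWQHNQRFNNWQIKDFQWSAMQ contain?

Only N (asparagine) and Q (glutamine) carry a side-chain carboxamide.
Matching residues: N1, Q6, N8, Q9, N12, N13, Q15, Q20, Q25.

9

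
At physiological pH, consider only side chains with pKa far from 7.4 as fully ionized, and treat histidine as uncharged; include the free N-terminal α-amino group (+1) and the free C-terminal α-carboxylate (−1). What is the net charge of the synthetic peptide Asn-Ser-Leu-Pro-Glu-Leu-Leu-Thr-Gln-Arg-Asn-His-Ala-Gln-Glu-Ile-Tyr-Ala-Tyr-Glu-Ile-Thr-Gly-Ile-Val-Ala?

-2

The side chains ionized at physiological pH are Lys/Arg (+1) and Asp/Glu (−1); with His treated as neutral, nothing else contributes.
Positive (K, R): Arg10 → +1.
Negative (D, E): Glu5, Glu15, Glu20 → −3.
The N-terminus (+1) and C-terminus (−1) cancel.
Net charge = (+1) + (−3) = −2.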